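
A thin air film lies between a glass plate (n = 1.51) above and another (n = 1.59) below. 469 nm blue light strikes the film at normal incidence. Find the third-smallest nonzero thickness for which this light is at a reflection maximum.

586 nm

At the upper boundary (n = 1.51 to n = 1.0) the reflected ray undergoes no phase shift.
At the lower boundary (n = 1.0 to n = 1.59) the reflected ray undergoes a half-wave phase shift.
Exactly one π shift → a net half-wave offset.
So the condition for constructive reflection is 2 n t = (m + ½) λ.
The third-smallest nonzero thickness corresponds to m = 2: t = (m + ½) λ / (2 n) = 2.50 × 469 / (2 × 1.0) = 586 nm.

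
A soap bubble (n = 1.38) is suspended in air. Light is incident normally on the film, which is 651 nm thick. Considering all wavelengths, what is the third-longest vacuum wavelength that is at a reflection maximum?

719 nm

Ray reflecting at the top interface goes from n = 1.0 toward n = 1.38: a half-wave phase shift.
At the lower boundary (n = 1.38 to n = 1.0) the reflected ray undergoes no phase shift.
Exactly one π shift → a net half-wave offset.
So the condition for constructive reflection is 2 n t = (m + ½) λ.
λ = 2 n t / (m + ½). The third-longest wavelength is m = 2: λ = 2 × 1.38 × 651 / 2.50 = 719 nm.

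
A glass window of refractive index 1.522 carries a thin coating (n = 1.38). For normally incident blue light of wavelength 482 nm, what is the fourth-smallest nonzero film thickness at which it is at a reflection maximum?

699 nm

Ray reflecting at the top interface goes from n = 1.0 toward n = 1.38: a half-wave phase shift.
Bottom surface (1.38 → 1.522): reflection off a higher-index medium gives a half-wave phase shift.
Zero or two π shifts → no net half-wave offset.
So the condition for constructive reflection is 2 n t = m λ.
The fourth-smallest nonzero thickness corresponds to m = 4: t = m λ / (2 n) = 4.00 × 482 / (2 × 1.38) = 699 nm.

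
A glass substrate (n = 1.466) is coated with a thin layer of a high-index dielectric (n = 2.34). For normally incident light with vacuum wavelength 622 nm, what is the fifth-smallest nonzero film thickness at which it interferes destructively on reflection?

Ray reflecting at the top interface goes from n = 1.0 toward n = 2.34: a half-wave phase shift.
Bottom surface (2.34 → 1.466): reflection off a lower-index medium gives no phase shift.
Net: one phase inversion between the two reflected rays.
For dark reflection here: 2 n t = m λ.
The fifth-smallest nonzero thickness corresponds to m = 5: t = m λ / (2 n) = 5.00 × 622 / (2 × 2.34) = 665 nm.

665 nm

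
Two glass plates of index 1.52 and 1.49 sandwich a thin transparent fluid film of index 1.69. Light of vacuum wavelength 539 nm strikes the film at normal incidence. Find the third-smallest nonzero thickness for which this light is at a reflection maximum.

Ray reflecting at the top interface goes from n = 1.52 toward n = 1.69: a half-wave phase shift.
Ray reflecting at the bottom interface goes from n = 1.69 toward n = 1.49: no phase shift.
Net: one phase inversion between the two reflected rays.
So the condition for constructive reflection is 2 n t = (m + ½) λ.
The third-smallest nonzero thickness corresponds to m = 2: t = (m + ½) λ / (2 n) = 2.50 × 539 / (2 × 1.69) = 399 nm.

399 nm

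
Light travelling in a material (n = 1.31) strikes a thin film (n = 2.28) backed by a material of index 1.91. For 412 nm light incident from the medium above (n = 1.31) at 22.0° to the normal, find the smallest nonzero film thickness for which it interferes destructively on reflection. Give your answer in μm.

0.0925 μm

Ray reflecting at the top interface goes from n = 1.31 toward n = 2.28: a half-wave phase shift.
Ray reflecting at the bottom interface goes from n = 2.28 toward n = 1.91: no phase shift.
Net: one phase inversion between the two reflected rays.
With one net inversion, destructive interference in reflection requires 2 n t cos θ_r = m λ.
Snell's law: 1.31 sin 22.0° = 2.28 sin θ_r → sin θ_r = 0.215, cos θ_r = 0.977.
Minimum nonzero at m = 1: t = λ / (2 n cos θ_r) = 412 / (2 × 2.28 × 0.977) = 92.5 nm.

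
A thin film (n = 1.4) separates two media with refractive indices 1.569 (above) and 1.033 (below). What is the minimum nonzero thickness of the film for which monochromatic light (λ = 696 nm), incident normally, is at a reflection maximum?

249 nm

At the upper boundary (n = 1.569 to n = 1.4) the reflected ray undergoes no phase shift.
At the lower boundary (n = 1.4 to n = 1.033) the reflected ray undergoes no phase shift.
The two reflections carry the same phase change, so no net offset.
For strong reflection here: 2 n t = m λ.
Minimum nonzero at m = 1: t = λ / (2 n) = 696 / (2 × 1.4) = 249 nm.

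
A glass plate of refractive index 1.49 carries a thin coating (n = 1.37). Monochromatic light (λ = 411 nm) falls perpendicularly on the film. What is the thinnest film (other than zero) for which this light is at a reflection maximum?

Ray reflecting at the top interface goes from n = 1.0 toward n = 1.37: a half-wave phase shift.
Ray reflecting at the bottom interface goes from n = 1.37 toward n = 1.49: a half-wave phase shift.
Zero or two π shifts → no net half-wave offset.
With no net inversion, constructive interference in reflection requires 2 n t = m λ.
Minimum nonzero at m = 1: t = λ / (2 n) = 411 / (2 × 1.37) = 150 nm.

150 nm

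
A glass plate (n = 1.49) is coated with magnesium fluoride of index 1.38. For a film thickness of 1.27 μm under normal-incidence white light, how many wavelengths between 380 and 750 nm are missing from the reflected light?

At the upper boundary (n = 1.0 to n = 1.38) the reflected ray undergoes a half-wave phase shift.
Ray reflecting at the bottom interface goes from n = 1.38 toward n = 1.49: a half-wave phase shift.
Zero or two π shifts → no net half-wave offset.
So the condition for destructive reflection is 2 n t = (m + ½) λ.
λ = 2 n t / (m + ½) = 3505 / (m + ½) nm.
m=4: 779 nm (IR); m=5: 637 nm (visible); m=6: 539 nm (visible); m=7: 467 nm (visible); m=8: 412 nm (visible); m=9: 369 nm (UV).

4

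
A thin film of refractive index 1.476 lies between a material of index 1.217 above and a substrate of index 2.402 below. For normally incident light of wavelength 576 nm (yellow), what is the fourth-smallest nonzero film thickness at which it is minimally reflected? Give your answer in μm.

At the upper boundary (n = 1.217 to n = 1.476) the reflected ray undergoes a half-wave phase shift.
Ray reflecting at the bottom interface goes from n = 1.476 toward n = 2.402: a half-wave phase shift.
The two reflections carry the same phase change, so no net offset.
With no net inversion, destructive interference in reflection requires 2 n t = (m + ½) λ.
The fourth-smallest nonzero thickness corresponds to m = 3: t = (m + ½) λ / (2 n) = 3.50 × 576 / (2 × 1.476) = 683 nm.

0.683 μm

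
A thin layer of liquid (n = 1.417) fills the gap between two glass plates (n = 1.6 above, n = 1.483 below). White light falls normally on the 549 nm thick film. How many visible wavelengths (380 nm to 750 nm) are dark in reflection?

Top surface (1.6 → 1.417): reflection off a lower-index medium gives no phase shift.
Ray reflecting at the bottom interface goes from n = 1.417 toward n = 1.483: a half-wave phase shift.
Exactly one π shift → a net half-wave offset.
So the condition for destructive reflection is 2 n t = m λ.
λ = 2 n t / m = 1556 / m nm.
m=2: 778 nm (IR); m=3: 519 nm (visible); m=4: 389 nm (visible); m=5: 311 nm (UV).

2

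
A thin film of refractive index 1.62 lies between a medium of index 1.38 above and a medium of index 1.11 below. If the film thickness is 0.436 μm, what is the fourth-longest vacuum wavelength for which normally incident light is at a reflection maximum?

404 nm

Top surface (1.38 → 1.62): reflection off a higher-index medium gives a half-wave phase shift.
At the lower boundary (n = 1.62 to n = 1.11) the reflected ray undergoes no phase shift.
Net: one phase inversion between the two reflected rays.
With one net inversion, constructive interference in reflection requires 2 n t = (m + ½) λ.
λ = 2 n t / (m + ½). The fourth-longest wavelength is m = 3: λ = 2 × 1.62 × 436 / 3.50 = 404 nm.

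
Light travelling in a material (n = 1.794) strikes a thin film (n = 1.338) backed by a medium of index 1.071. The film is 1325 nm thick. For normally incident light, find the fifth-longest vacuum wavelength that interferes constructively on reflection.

At the upper boundary (n = 1.794 to n = 1.338) the reflected ray undergoes no phase shift.
Bottom surface (1.338 → 1.071): reflection off a lower-index medium gives no phase shift.
The two reflections carry the same phase change, so no net offset.
With no net inversion, constructive interference in reflection requires 2 n t = m λ.
λ = 2 n t / m. The fifth-longest wavelength is m = 5: λ = 2 × 1.338 × 1325 / 5.00 = 709 nm.

709 nm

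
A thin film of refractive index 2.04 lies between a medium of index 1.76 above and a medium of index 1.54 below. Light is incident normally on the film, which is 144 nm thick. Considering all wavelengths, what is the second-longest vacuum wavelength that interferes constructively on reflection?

At the upper boundary (n = 1.76 to n = 2.04) the reflected ray undergoes a half-wave phase shift.
Bottom surface (2.04 → 1.54): reflection off a lower-index medium gives no phase shift.
Net: one phase inversion between the two reflected rays.
With one net inversion, constructive interference in reflection requires 2 n t = (m + ½) λ.
λ = 2 n t / (m + ½). The second-longest wavelength is m = 1: λ = 2 × 2.04 × 144 / 1.50 = 392 nm.

392 nm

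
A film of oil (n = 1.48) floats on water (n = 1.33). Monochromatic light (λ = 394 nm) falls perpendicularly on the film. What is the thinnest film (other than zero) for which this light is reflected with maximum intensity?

66.6 nm

Top surface (1.0 → 1.48): reflection off a higher-index medium gives a half-wave phase shift.
At the lower boundary (n = 1.48 to n = 1.33) the reflected ray undergoes no phase shift.
Net: one phase inversion between the two reflected rays.
So the condition for constructive reflection is 2 n t = (m + ½) λ.
Minimum at m = 0: t = λ / (4 n) = 394 / (4 × 1.48) = 66.6 nm.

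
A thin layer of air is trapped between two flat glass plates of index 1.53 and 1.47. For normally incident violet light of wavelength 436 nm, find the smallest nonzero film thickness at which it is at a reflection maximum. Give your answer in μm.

0.109 μm

At the upper boundary (n = 1.53 to n = 1.0) the reflected ray undergoes no phase shift.
Ray reflecting at the bottom interface goes from n = 1.0 toward n = 1.47: a half-wave phase shift.
Net: one phase inversion between the two reflected rays.
For strong reflection here: 2 n t = (m + ½) λ.
Minimum at m = 0: t = λ / (4 n) = 436 / (4 × 1.0) = 109 nm.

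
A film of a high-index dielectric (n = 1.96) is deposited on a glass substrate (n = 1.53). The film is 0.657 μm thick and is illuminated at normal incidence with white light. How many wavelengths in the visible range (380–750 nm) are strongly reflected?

Top surface (1.0 → 1.96): reflection off a higher-index medium gives a half-wave phase shift.
Bottom surface (1.96 → 1.53): reflection off a lower-index medium gives no phase shift.
The two reflections differ by half a wavelength.
So the condition for constructive reflection is 2 n t = (m + ½) λ.
λ = 2 n t / (m + ½) = 2575 / (m + ½) nm.
m=2: 1030 nm (IR); m=3: 736 nm (visible); m=4: 572 nm (visible); m=5: 468 nm (visible); m=6: 396 nm (visible); m=7: 343 nm (UV).

4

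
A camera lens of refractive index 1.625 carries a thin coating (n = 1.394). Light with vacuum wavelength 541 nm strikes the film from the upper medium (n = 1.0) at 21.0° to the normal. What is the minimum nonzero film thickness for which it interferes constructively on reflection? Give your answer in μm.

0.201 μm

Ray reflecting at the top interface goes from n = 1.0 toward n = 1.394: a half-wave phase shift.
Ray reflecting at the bottom interface goes from n = 1.394 toward n = 1.625: a half-wave phase shift.
Net: no relative phase inversion (both shifts match).
With no net inversion, constructive interference in reflection requires 2 n t cos θ_r = m λ.
Snell's law: 1.0 sin 21.0° = 1.394 sin θ_r → sin θ_r = 0.257, cos θ_r = 0.966.
Minimum nonzero at m = 1: t = λ / (2 n cos θ_r) = 541 / (2 × 1.394 × 0.966) = 201 nm.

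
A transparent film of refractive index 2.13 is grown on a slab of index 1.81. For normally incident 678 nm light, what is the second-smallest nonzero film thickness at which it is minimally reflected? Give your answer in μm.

0.318 μm

At the upper boundary (n = 1.0 to n = 2.13) the reflected ray undergoes a half-wave phase shift.
Bottom surface (2.13 → 1.81): reflection off a lower-index medium gives no phase shift.
Net: one phase inversion between the two reflected rays.
For dark reflection here: 2 n t = m λ.
The second-smallest nonzero thickness corresponds to m = 2: t = m λ / (2 n) = 2.00 × 678 / (2 × 2.13) = 318 nm.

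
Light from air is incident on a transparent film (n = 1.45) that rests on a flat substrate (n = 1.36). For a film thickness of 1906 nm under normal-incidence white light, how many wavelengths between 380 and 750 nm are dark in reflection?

7

Ray reflecting at the top interface goes from n = 1.0 toward n = 1.45: a half-wave phase shift.
Ray reflecting at the bottom interface goes from n = 1.45 toward n = 1.36: no phase shift.
Net: one phase inversion between the two reflected rays.
So the condition for destructive reflection is 2 n t = m λ.
λ = 2 n t / m = 5527 / m nm.
m=7: 790 nm (IR); m=8: 691 nm (visible); m=9: 614 nm (visible); m=10: 553 nm (visible); m=11: 502 nm (visible); m=12: 461 nm (visible); m=13: 425 nm (visible); m=14: 395 nm (visible); m=15: 368 nm (UV).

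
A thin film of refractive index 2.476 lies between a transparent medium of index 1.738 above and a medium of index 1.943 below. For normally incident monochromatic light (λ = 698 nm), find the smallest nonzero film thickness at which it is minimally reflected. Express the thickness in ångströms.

1410 Å

At the upper boundary (n = 1.738 to n = 2.476) the reflected ray undergoes a half-wave phase shift.
Bottom surface (2.476 → 1.943): reflection off a lower-index medium gives no phase shift.
The two reflections differ by half a wavelength.
So the condition for destructive reflection is 2 n t = m λ.
Minimum nonzero at m = 1: t = λ / (2 n) = 698 / (2 × 2.476) = 141 nm.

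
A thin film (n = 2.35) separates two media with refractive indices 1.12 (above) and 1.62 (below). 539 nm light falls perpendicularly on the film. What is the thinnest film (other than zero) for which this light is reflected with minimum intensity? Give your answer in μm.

0.115 μm

At the upper boundary (n = 1.12 to n = 2.35) the reflected ray undergoes a half-wave phase shift.
Bottom surface (2.35 → 1.62): reflection off a lower-index medium gives no phase shift.
Net: one phase inversion between the two reflected rays.
With one net inversion, destructive interference in reflection requires 2 n t = m λ.
Minimum nonzero at m = 1: t = λ / (2 n) = 539 / (2 × 2.35) = 115 nm.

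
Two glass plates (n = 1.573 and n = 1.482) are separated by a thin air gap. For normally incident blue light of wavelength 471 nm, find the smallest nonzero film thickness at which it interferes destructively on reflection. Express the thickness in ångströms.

At the upper boundary (n = 1.573 to n = 1.0) the reflected ray undergoes no phase shift.
At the lower boundary (n = 1.0 to n = 1.482) the reflected ray undergoes a half-wave phase shift.
Net: one phase inversion between the two reflected rays.
With one net inversion, destructive interference in reflection requires 2 n t = m λ.
Minimum nonzero at m = 1: t = λ / (2 n) = 471 / (2 × 1.0) = 236 nm.

2355 Å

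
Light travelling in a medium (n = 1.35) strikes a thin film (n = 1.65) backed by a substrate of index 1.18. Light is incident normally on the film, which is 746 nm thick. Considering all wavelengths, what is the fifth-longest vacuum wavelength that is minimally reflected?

Top surface (1.35 → 1.65): reflection off a higher-index medium gives a half-wave phase shift.
At the lower boundary (n = 1.65 to n = 1.18) the reflected ray undergoes no phase shift.
Net: one phase inversion between the two reflected rays.
With one net inversion, destructive interference in reflection requires 2 n t = m λ.
λ = 2 n t / m. The fifth-longest wavelength is m = 5: λ = 2 × 1.65 × 746 / 5.00 = 492 nm.

492 nm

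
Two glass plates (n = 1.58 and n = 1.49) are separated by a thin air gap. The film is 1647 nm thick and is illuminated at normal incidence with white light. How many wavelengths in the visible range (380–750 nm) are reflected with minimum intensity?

Ray reflecting at the top interface goes from n = 1.58 toward n = 1.0: no phase shift.
Bottom surface (1.0 → 1.49): reflection off a higher-index medium gives a half-wave phase shift.
Net: one phase inversion between the two reflected rays.
So the condition for destructive reflection is 2 n t = m λ.
λ = 2 n t / m = 3294 / m nm.
m=4: 824 nm (IR); m=5: 659 nm (visible); m=6: 549 nm (visible); m=7: 471 nm (visible); m=8: 412 nm (visible); m=9: 366 nm (UV).

4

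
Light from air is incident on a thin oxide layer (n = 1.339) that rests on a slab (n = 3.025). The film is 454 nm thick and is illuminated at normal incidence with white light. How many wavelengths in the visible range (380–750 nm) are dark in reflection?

1

Ray reflecting at the top interface goes from n = 1.0 toward n = 1.339: a half-wave phase shift.
At the lower boundary (n = 1.339 to n = 3.025) the reflected ray undergoes a half-wave phase shift.
Net: no relative phase inversion (both shifts match).
For dark reflection here: 2 n t = (m + ½) λ.
λ = 2 n t / (m + ½) = 1216 / (m + ½) nm.
m=1: 811 nm (IR); m=2: 486 nm (visible); m=3: 347 nm (UV).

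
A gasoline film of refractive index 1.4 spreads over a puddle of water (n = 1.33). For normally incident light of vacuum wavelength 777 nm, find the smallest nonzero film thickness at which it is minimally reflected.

278 nm

Top surface (1.0 → 1.4): reflection off a higher-index medium gives a half-wave phase shift.
At the lower boundary (n = 1.4 to n = 1.33) the reflected ray undergoes no phase shift.
Exactly one π shift → a net half-wave offset.
With one net inversion, destructive interference in reflection requires 2 n t = m λ.
Minimum nonzero at m = 1: t = λ / (2 n) = 777 / (2 × 1.4) = 278 nm.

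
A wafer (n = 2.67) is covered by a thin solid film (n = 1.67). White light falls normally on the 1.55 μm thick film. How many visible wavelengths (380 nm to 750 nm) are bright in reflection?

At the upper boundary (n = 1.0 to n = 1.67) the reflected ray undergoes a half-wave phase shift.
At the lower boundary (n = 1.67 to n = 2.67) the reflected ray undergoes a half-wave phase shift.
The two reflections carry the same phase change, so no net offset.
For bright reflection here: 2 n t = m λ.
λ = 2 n t / m = 5177 / m nm.
m=6: 863 nm (IR); m=7: 740 nm (visible); m=8: 647 nm (visible); m=9: 575 nm (visible); m=10: 518 nm (visible); m=11: 471 nm (visible); m=12: 431 nm (visible); m=13: 398 nm (visible); m=14: 370 nm (UV).

7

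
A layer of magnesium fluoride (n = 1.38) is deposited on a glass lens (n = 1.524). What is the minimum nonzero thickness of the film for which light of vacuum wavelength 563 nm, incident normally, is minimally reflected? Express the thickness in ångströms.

At the upper boundary (n = 1.0 to n = 1.38) the reflected ray undergoes a half-wave phase shift.
Ray reflecting at the bottom interface goes from n = 1.38 toward n = 1.524: a half-wave phase shift.
The two reflections carry the same phase change, so no net offset.
So the condition for destructive reflection is 2 n t = (m + ½) λ.
Minimum at m = 0: t = λ / (4 n) = 563 / (4 × 1.38) = 102 nm.

1020 Å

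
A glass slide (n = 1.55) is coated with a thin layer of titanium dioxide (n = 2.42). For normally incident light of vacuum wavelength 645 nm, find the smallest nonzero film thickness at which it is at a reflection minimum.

At the upper boundary (n = 1.0 to n = 2.42) the reflected ray undergoes a half-wave phase shift.
Ray reflecting at the bottom interface goes from n = 2.42 toward n = 1.55: no phase shift.
Exactly one π shift → a net half-wave offset.
With one net inversion, destructive interference in reflection requires 2 n t = m λ.
Minimum nonzero at m = 1: t = λ / (2 n) = 645 / (2 × 2.42) = 133 nm.

133 nm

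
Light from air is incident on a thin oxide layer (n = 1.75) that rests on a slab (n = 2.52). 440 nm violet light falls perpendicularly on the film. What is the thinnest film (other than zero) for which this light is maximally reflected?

Ray reflecting at the top interface goes from n = 1.0 toward n = 1.75: a half-wave phase shift.
Ray reflecting at the bottom interface goes from n = 1.75 toward n = 2.52: a half-wave phase shift.
The two reflections carry the same phase change, so no net offset.
So the condition for constructive reflection is 2 n t = m λ.
Minimum nonzero at m = 1: t = λ / (2 n) = 440 / (2 × 1.75) = 126 nm.

126 nm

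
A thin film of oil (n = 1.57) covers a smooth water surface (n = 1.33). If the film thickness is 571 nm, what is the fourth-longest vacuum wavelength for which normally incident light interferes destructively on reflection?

At the upper boundary (n = 1.0 to n = 1.57) the reflected ray undergoes a half-wave phase shift.
Ray reflecting at the bottom interface goes from n = 1.57 toward n = 1.33: no phase shift.
Net: one phase inversion between the two reflected rays.
With one net inversion, destructive interference in reflection requires 2 n t = m λ.
λ = 2 n t / m. The fourth-longest wavelength is m = 4: λ = 2 × 1.57 × 571 / 4.00 = 448 nm.

448 nm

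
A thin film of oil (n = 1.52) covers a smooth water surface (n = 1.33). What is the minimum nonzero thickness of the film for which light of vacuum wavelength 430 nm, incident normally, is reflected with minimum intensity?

141 nm

Ray reflecting at the top interface goes from n = 1.0 toward n = 1.52: a half-wave phase shift.
At the lower boundary (n = 1.52 to n = 1.33) the reflected ray undergoes no phase shift.
Exactly one π shift → a net half-wave offset.
So the condition for destructive reflection is 2 n t = m λ.
Minimum nonzero at m = 1: t = λ / (2 n) = 430 / (2 × 1.52) = 141 nm.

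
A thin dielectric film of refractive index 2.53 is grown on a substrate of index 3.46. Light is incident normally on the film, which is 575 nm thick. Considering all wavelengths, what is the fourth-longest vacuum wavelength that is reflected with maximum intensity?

Top surface (1.0 → 2.53): reflection off a higher-index medium gives a half-wave phase shift.
Bottom surface (2.53 → 3.46): reflection off a higher-index medium gives a half-wave phase shift.
The two reflections carry the same phase change, so no net offset.
So the condition for constructive reflection is 2 n t = m λ.
λ = 2 n t / m. The fourth-longest wavelength is m = 4: λ = 2 × 2.53 × 575 / 4.00 = 727 nm.

727 nm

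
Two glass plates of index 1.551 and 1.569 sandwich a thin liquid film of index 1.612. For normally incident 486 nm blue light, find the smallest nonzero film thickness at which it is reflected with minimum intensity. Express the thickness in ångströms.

Ray reflecting at the top interface goes from n = 1.551 toward n = 1.612: a half-wave phase shift.
Bottom surface (1.612 → 1.569): reflection off a lower-index medium gives no phase shift.
Net: one phase inversion between the two reflected rays.
For dark reflection here: 2 n t = m λ.
Minimum nonzero at m = 1: t = λ / (2 n) = 486 / (2 × 1.612) = 151 nm.

1507 Å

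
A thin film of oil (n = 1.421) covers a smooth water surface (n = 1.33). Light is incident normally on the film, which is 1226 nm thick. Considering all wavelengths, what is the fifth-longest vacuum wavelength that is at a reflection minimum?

Ray reflecting at the top interface goes from n = 1.0 toward n = 1.421: a half-wave phase shift.
Ray reflecting at the bottom interface goes from n = 1.421 toward n = 1.33: no phase shift.
The two reflections differ by half a wavelength.
With one net inversion, destructive interference in reflection requires 2 n t = m λ.
λ = 2 n t / m. The fifth-longest wavelength is m = 5: λ = 2 × 1.421 × 1226 / 5.00 = 697 nm.

697 nm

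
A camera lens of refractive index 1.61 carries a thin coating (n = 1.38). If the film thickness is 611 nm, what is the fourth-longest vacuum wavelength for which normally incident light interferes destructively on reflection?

At the upper boundary (n = 1.0 to n = 1.38) the reflected ray undergoes a half-wave phase shift.
At the lower boundary (n = 1.38 to n = 1.61) the reflected ray undergoes a half-wave phase shift.
Zero or two π shifts → no net half-wave offset.
So the condition for destructive reflection is 2 n t = (m + ½) λ.
λ = 2 n t / (m + ½). The fourth-longest wavelength is m = 3: λ = 2 × 1.38 × 611 / 3.50 = 482 nm.

482 nm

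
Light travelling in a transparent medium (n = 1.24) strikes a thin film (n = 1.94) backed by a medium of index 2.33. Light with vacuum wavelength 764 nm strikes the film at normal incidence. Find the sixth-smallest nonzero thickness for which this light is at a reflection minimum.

Top surface (1.24 → 1.94): reflection off a higher-index medium gives a half-wave phase shift.
At the lower boundary (n = 1.94 to n = 2.33) the reflected ray undergoes a half-wave phase shift.
The two reflections carry the same phase change, so no net offset.
So the condition for destructive reflection is 2 n t = (m + ½) λ.
The sixth-smallest nonzero thickness corresponds to m = 5: t = (m + ½) λ / (2 n) = 5.50 × 764 / (2 × 1.94) = 1083 nm.

1083 nm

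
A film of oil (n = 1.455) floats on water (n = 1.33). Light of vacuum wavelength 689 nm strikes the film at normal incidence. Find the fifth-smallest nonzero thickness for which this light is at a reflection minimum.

1184 nm

At the upper boundary (n = 1.0 to n = 1.455) the reflected ray undergoes a half-wave phase shift.
Bottom surface (1.455 → 1.33): reflection off a lower-index medium gives no phase shift.
The two reflections differ by half a wavelength.
With one net inversion, destructive interference in reflection requires 2 n t = m λ.
The fifth-smallest nonzero thickness corresponds to m = 5: t = m λ / (2 n) = 5.00 × 689 / (2 × 1.455) = 1184 nm.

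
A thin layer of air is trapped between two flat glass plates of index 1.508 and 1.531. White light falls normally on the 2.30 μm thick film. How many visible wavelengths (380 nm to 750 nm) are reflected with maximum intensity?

6

Ray reflecting at the top interface goes from n = 1.508 toward n = 1.0: no phase shift.
Bottom surface (1.0 → 1.531): reflection off a higher-index medium gives a half-wave phase shift.
Exactly one π shift → a net half-wave offset.
For maximum reflection here: 2 n t = (m + ½) λ.
λ = 2 n t / (m + ½) = 4600 / (m + ½) nm.
m=5: 836 nm (IR); m=6: 708 nm (visible); m=7: 613 nm (visible); m=8: 541 nm (visible); m=9: 484 nm (visible); m=10: 438 nm (visible); m=11: 400 nm (visible); m=12: 368 nm (UV).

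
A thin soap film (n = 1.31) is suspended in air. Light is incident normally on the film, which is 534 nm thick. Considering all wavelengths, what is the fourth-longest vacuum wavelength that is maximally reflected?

400 nm

At the upper boundary (n = 1.0 to n = 1.31) the reflected ray undergoes a half-wave phase shift.
Bottom surface (1.31 → 1.0): reflection off a lower-index medium gives no phase shift.
Net: one phase inversion between the two reflected rays.
With one net inversion, constructive interference in reflection requires 2 n t = (m + ½) λ.
λ = 2 n t / (m + ½). The fourth-longest wavelength is m = 3: λ = 2 × 1.31 × 534 / 3.50 = 400 nm.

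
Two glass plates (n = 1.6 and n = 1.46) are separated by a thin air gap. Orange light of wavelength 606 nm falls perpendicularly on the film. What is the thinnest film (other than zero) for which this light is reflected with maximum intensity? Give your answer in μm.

0.152 μm

Ray reflecting at the top interface goes from n = 1.6 toward n = 1.0: no phase shift.
Ray reflecting at the bottom interface goes from n = 1.0 toward n = 1.46: a half-wave phase shift.
Net: one phase inversion between the two reflected rays.
So the condition for constructive reflection is 2 n t = (m + ½) λ.
Minimum at m = 0: t = λ / (4 n) = 606 / (4 × 1.0) = 152 nm.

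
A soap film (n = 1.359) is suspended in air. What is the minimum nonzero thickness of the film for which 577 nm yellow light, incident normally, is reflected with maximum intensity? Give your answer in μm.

Top surface (1.0 → 1.359): reflection off a higher-index medium gives a half-wave phase shift.
At the lower boundary (n = 1.359 to n = 1.0) the reflected ray undergoes no phase shift.
Exactly one π shift → a net half-wave offset.
For strong reflection here: 2 n t = (m + ½) λ.
Minimum at m = 0: t = λ / (4 n) = 577 / (4 × 1.359) = 106 nm.

0.106 μm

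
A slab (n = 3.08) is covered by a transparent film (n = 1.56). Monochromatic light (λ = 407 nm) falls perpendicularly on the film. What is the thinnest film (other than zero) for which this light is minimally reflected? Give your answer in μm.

0.0652 μm

Ray reflecting at the top interface goes from n = 1.0 toward n = 1.56: a half-wave phase shift.
Ray reflecting at the bottom interface goes from n = 1.56 toward n = 3.08: a half-wave phase shift.
Zero or two π shifts → no net half-wave offset.
So the condition for destructive reflection is 2 n t = (m + ½) λ.
Minimum at m = 0: t = λ / (4 n) = 407 / (4 × 1.56) = 65.2 nm.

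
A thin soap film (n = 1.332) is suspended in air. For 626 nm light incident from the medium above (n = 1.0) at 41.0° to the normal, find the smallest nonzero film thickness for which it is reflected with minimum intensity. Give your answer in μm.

0.270 μm

Top surface (1.0 → 1.332): reflection off a higher-index medium gives a half-wave phase shift.
Bottom surface (1.332 → 1.0): reflection off a lower-index medium gives no phase shift.
Exactly one π shift → a net half-wave offset.
For weak reflection here: 2 n t cos θ_r = m λ.
Snell's law: 1.0 sin 41.0° = 1.332 sin θ_r → sin θ_r = 0.493, cos θ_r = 0.870.
Minimum nonzero at m = 1: t = λ / (2 n cos θ_r) = 626 / (2 × 1.332 × 0.870) = 270 nm.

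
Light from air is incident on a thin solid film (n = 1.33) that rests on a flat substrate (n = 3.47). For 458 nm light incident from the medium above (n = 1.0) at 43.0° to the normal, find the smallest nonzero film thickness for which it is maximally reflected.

201 nm

Top surface (1.0 → 1.33): reflection off a higher-index medium gives a half-wave phase shift.
Bottom surface (1.33 → 3.47): reflection off a higher-index medium gives a half-wave phase shift.
The two reflections carry the same phase change, so no net offset.
So the condition for constructive reflection is 2 n t cos θ_r = m λ.
Snell's law: 1.0 sin 43.0° = 1.33 sin θ_r → sin θ_r = 0.513, cos θ_r = 0.859.
Minimum nonzero at m = 1: t = λ / (2 n cos θ_r) = 458 / (2 × 1.33 × 0.859) = 201 nm.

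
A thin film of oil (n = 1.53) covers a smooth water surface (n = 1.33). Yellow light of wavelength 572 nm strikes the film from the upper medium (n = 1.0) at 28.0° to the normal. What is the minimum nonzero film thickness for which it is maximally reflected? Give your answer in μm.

Top surface (1.0 → 1.53): reflection off a higher-index medium gives a half-wave phase shift.
Bottom surface (1.53 → 1.33): reflection off a lower-index medium gives no phase shift.
The two reflections differ by half a wavelength.
With one net inversion, constructive interference in reflection requires 2 n t cos θ_r = (m + ½) λ.
Snell's law: 1.0 sin 28.0° = 1.53 sin θ_r → sin θ_r = 0.307, cos θ_r = 0.952.
Minimum at m = 0: t = λ / (4 n cos θ_r) = 572 / (4 × 1.53 × 0.952) = 98.2 nm.

0.0982 μm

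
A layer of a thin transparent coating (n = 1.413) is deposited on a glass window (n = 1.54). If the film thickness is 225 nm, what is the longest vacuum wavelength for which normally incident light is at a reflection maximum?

Ray reflecting at the top interface goes from n = 1.0 toward n = 1.413: a half-wave phase shift.
Ray reflecting at the bottom interface goes from n = 1.413 toward n = 1.54: a half-wave phase shift.
Net: no relative phase inversion (both shifts match).
For maximum reflection here: 2 n t = m λ.
λ = 2 n t / m. The longest wavelength is m = 1: λ = 2 × 1.413 × 225 / 1.00 = 636 nm.

636 nm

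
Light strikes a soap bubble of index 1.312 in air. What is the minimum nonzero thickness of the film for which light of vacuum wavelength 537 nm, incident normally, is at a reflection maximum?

102 nm

Ray reflecting at the top interface goes from n = 1.0 toward n = 1.312: a half-wave phase shift.
At the lower boundary (n = 1.312 to n = 1.0) the reflected ray undergoes no phase shift.
The two reflections differ by half a wavelength.
So the condition for constructive reflection is 2 n t = (m + ½) λ.
Minimum at m = 0: t = λ / (4 n) = 537 / (4 × 1.312) = 102 nm.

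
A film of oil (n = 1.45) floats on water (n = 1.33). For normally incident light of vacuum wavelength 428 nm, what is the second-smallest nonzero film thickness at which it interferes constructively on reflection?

Ray reflecting at the top interface goes from n = 1.0 toward n = 1.45: a half-wave phase shift.
Ray reflecting at the bottom interface goes from n = 1.45 toward n = 1.33: no phase shift.
The two reflections differ by half a wavelength.
For strong reflection here: 2 n t = (m + ½) λ.
The second-smallest nonzero thickness corresponds to m = 1: t = (m + ½) λ / (2 n) = 1.50 × 428 / (2 × 1.45) = 221 nm.

221 nm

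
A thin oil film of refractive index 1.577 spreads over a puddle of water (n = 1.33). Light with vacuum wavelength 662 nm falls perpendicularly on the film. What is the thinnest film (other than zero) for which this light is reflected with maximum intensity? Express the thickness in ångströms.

Ray reflecting at the top interface goes from n = 1.0 toward n = 1.577: a half-wave phase shift.
At the lower boundary (n = 1.577 to n = 1.33) the reflected ray undergoes no phase shift.
Exactly one π shift → a net half-wave offset.
So the condition for constructive reflection is 2 n t = (m + ½) λ.
Minimum at m = 0: t = λ / (4 n) = 662 / (4 × 1.577) = 105 nm.

1049 Å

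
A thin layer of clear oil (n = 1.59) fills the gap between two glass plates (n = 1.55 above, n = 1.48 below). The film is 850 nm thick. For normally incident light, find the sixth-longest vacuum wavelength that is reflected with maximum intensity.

Ray reflecting at the top interface goes from n = 1.55 toward n = 1.59: a half-wave phase shift.
At the lower boundary (n = 1.59 to n = 1.48) the reflected ray undergoes no phase shift.
Exactly one π shift → a net half-wave offset.
So the condition for constructive reflection is 2 n t = (m + ½) λ.
λ = 2 n t / (m + ½). The sixth-longest wavelength is m = 5: λ = 2 × 1.59 × 850 / 5.50 = 491 nm.

491 nm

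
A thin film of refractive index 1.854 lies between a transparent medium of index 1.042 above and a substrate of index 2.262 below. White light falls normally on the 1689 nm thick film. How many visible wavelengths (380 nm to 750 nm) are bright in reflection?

8

Ray reflecting at the top interface goes from n = 1.042 toward n = 1.854: a half-wave phase shift.
Bottom surface (1.854 → 2.262): reflection off a higher-index medium gives a half-wave phase shift.
Zero or two π shifts → no net half-wave offset.
So the condition for constructive reflection is 2 n t = m λ.
λ = 2 n t / m = 6263 / m nm.
m=8: 783 nm (IR); m=9: 696 nm (visible); m=10: 626 nm (visible); m=11: 569 nm (visible); m=12: 522 nm (visible); m=13: 482 nm (visible); m=14: 447 nm (visible); m=15: 418 nm (visible); m=16: 391 nm (visible); m=17: 368 nm (UV).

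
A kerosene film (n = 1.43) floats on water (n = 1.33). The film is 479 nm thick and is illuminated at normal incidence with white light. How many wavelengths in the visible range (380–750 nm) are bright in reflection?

Ray reflecting at the top interface goes from n = 1.0 toward n = 1.43: a half-wave phase shift.
Bottom surface (1.43 → 1.33): reflection off a lower-index medium gives no phase shift.
The two reflections differ by half a wavelength.
With one net inversion, constructive interference in reflection requires 2 n t = (m + ½) λ.
λ = 2 n t / (m + ½) = 1370 / (m + ½) nm.
m=1: 913 nm (IR); m=2: 548 nm (visible); m=3: 391 nm (visible); m=4: 304 nm (UV).

2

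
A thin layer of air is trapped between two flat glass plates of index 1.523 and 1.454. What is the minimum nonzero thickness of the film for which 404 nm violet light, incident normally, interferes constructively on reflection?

Top surface (1.523 → 1.0): reflection off a lower-index medium gives no phase shift.
Ray reflecting at the bottom interface goes from n = 1.0 toward n = 1.454: a half-wave phase shift.
The two reflections differ by half a wavelength.
With one net inversion, constructive interference in reflection requires 2 n t = (m + ½) λ.
Minimum at m = 0: t = λ / (4 n) = 404 / (4 × 1.0) = 101 nm.

101 nm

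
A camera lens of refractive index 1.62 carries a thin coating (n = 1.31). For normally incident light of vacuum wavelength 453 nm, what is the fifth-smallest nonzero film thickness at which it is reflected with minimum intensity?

Top surface (1.0 → 1.31): reflection off a higher-index medium gives a half-wave phase shift.
At the lower boundary (n = 1.31 to n = 1.62) the reflected ray undergoes a half-wave phase shift.
The two reflections carry the same phase change, so no net offset.
So the condition for destructive reflection is 2 n t = (m + ½) λ.
The fifth-smallest nonzero thickness corresponds to m = 4: t = (m + ½) λ / (2 n) = 4.50 × 453 / (2 × 1.31) = 778 nm.

778 nm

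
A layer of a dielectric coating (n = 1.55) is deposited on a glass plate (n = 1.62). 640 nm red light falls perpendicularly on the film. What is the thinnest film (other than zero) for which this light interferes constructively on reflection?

At the upper boundary (n = 1.0 to n = 1.55) the reflected ray undergoes a half-wave phase shift.
At the lower boundary (n = 1.55 to n = 1.62) the reflected ray undergoes a half-wave phase shift.
Zero or two π shifts → no net half-wave offset.
For bright reflection here: 2 n t = m λ.
Minimum nonzero at m = 1: t = λ / (2 n) = 640 / (2 × 1.55) = 206 nm.

206 nm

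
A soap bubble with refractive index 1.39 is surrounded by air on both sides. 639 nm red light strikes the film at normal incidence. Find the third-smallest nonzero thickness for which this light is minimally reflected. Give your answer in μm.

Top surface (1.0 → 1.39): reflection off a higher-index medium gives a half-wave phase shift.
Bottom surface (1.39 → 1.0): reflection off a lower-index medium gives no phase shift.
The two reflections differ by half a wavelength.
So the condition for destructive reflection is 2 n t = m λ.
The third-smallest nonzero thickness corresponds to m = 3: t = m λ / (2 n) = 3.00 × 639 / (2 × 1.39) = 690 nm.

0.690 μm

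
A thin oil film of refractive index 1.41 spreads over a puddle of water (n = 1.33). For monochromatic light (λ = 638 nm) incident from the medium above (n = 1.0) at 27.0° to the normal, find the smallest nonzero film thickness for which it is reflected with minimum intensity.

Top surface (1.0 → 1.41): reflection off a higher-index medium gives a half-wave phase shift.
Bottom surface (1.41 → 1.33): reflection off a lower-index medium gives no phase shift.
The two reflections differ by half a wavelength.
So the condition for destructive reflection is 2 n t cos θ_r = m λ.
Snell's law: 1.0 sin 27.0° = 1.41 sin θ_r → sin θ_r = 0.322, cos θ_r = 0.947.
Minimum nonzero at m = 1: t = λ / (2 n cos θ_r) = 638 / (2 × 1.41 × 0.947) = 239 nm.

239 nm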